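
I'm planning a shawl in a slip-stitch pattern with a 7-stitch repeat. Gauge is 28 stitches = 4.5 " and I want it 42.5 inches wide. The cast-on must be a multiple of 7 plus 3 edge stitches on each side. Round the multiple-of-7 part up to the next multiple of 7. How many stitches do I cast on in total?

Cast on 265 stitches.

28 / 4.5 = 6.222 sts per inch.
42.5 × 6.222 = 264.44 sts.
Less 6 edge sts → 258.44 for the repeat.
Next multiple of 7: 259.
Add back 6 edge sts → 265.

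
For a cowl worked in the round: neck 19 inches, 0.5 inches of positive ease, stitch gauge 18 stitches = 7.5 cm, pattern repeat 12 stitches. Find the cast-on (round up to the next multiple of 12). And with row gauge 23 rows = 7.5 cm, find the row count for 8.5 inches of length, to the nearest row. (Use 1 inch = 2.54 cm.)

Finished = 19 + 0.5 = 19.5 inches.
19.5 inches × 2.54 = 49.53 cm.
18/7.5 = 2.4 sts per cm; 49.53 × 2.4 = 118.87 sts.
Next multiple of 12 → 120.
8.5 inches = 21.59 cm; × 3.067 = 66.21 → 66 rows.

Cast on 120 stitches; work 66 rows.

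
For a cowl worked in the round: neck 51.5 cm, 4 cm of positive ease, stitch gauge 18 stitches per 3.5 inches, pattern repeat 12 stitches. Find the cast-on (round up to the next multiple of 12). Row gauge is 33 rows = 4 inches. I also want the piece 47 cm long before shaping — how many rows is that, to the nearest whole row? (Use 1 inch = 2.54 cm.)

Finished = 51.5 + 4 = 55.5 cm.
55.5 cm × 1/2.54 = 21.85 inches.
18/3.5 = 5.143 sts per in; 21.85 × 5.143 = 112.37 sts.
Next multiple of 12 → 120.
47 cm = 18.50 inches; × 8.25 = 152.66 → 153 rows.

Cast on 120 stitches; work 153 rows.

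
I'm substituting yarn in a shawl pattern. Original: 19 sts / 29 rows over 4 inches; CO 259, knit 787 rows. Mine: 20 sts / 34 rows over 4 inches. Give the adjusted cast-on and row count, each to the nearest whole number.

Stitches: 259 × 20/19 = 272.63 → 273.
Rows: 787 × 34/29 = 922.69 → 923.

Cast on 273 stitches; work 923 rows.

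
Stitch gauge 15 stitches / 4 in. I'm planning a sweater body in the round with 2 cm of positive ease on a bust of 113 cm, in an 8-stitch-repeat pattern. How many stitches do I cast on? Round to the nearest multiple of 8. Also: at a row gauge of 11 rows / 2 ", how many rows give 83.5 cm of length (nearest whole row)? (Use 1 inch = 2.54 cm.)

Finished = 113 + 2 = 115 cm.
115 cm × 1/2.54 = 45.28 inches.
15/4 = 3.75 sts per in; 45.28 × 3.75 = 169.78 sts.
Nearest multiple of 8 → 168.
83.5 cm = 32.87 inches; × 5.5 = 180.81 → 181 rows.

Cast on 168 stitches; work 181 rows.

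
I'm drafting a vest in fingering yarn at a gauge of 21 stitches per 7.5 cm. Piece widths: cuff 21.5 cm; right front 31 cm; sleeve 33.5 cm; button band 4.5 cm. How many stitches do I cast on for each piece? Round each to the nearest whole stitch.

Rate = 21/7.5 = 2.8 sts per cm.
cuff: 21.5 × 2.8 = 60.20 → 60.
right front: 31 × 2.8 = 86.80 → 87.
sleeve: 33.5 × 2.8 = 93.80 → 94.
button band: 4.5 × 2.8 = 12.60 → 13.

cuff 60; right front 87; sleeve 94; button band 13.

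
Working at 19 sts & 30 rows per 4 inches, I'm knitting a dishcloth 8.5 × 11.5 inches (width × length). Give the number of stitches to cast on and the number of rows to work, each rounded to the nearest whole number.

Stitch gauge = 19/4 = 4.75 sts/in; 8.5 × 4.75 = 40.38 → 40 sts.
Row gauge = 30/4 = 7.5 rows/in; 11.5 × 7.5 = 86.25 → 86 rows.

Cast on 40 stitches and work 86 rows.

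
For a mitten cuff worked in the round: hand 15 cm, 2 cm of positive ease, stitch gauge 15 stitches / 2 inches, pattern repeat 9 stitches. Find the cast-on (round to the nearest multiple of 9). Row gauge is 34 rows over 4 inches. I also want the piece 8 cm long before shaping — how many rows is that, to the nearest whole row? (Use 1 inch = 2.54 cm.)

Finished = 15 + 2 = 17 cm.
17 cm × 1/2.54 = 6.69 inches.
15/2 = 7.5 sts per in; 6.69 × 7.5 = 50.20 sts.
Nearest multiple of 9 → 54.
8 cm = 3.15 inches; × 8.5 = 26.77 → 27 rows.

Cast on 54 stitches; work 27 rows.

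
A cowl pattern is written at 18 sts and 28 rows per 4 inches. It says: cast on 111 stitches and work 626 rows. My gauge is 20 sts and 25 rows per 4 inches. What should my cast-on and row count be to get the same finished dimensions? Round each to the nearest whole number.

Cast on 123 stitches; work 559 rows.

Stitches: 111 × 20/18 = 123.33 → 123.
Rows: 626 × 25/28 = 558.93 → 559.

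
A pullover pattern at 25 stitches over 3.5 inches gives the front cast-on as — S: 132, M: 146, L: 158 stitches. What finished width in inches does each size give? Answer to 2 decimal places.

25/3.5 = 7.143 sts per in.
S: 132 / 7.143 = 18.480 → 18.48 in.
M: 146 / 7.143 = 20.440 → 20.44 in.
L: 158 / 7.143 = 22.120 → 22.12 in.

S 18.48 inches; M 20.44 inches; L 22.12 inches.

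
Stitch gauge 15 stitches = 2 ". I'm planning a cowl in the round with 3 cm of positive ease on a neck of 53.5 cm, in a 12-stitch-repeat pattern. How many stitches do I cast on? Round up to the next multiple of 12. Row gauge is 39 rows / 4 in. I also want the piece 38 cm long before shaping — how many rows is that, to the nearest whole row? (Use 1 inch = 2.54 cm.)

Cast on 168 stitches; work 146 rows.

Finished = 53.5 + 3 = 56.5 cm.
56.5 cm × 1/2.54 = 22.24 inches.
15/2 = 7.5 sts per in; 22.24 × 7.5 = 166.83 sts.
Next multiple of 12 → 168.
38 cm = 14.96 inches; × 9.75 = 145.87 → 146 rows.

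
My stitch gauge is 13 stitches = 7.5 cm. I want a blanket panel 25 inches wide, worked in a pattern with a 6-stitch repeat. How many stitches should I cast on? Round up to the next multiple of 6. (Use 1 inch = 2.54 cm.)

CO 114 sts.

25 in = 25 × 2.54 = 63.50 cm.
13 / 7.5 = 1.733 sts/cm.
63.50 × 1.733 = 110.07 sts.
→ 114.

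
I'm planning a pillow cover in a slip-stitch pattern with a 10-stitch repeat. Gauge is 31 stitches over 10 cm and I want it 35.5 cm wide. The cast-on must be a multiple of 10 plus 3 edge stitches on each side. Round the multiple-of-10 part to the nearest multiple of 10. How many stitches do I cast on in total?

106 stitches.

31 / 10 = 3.1 sts per cm.
35.5 × 3.1 = 110.05 sts.
Less 6 edge sts → 104.05 for the repeat.
Nearest multiple of 10: 100.
Add back 6 edge sts → 106.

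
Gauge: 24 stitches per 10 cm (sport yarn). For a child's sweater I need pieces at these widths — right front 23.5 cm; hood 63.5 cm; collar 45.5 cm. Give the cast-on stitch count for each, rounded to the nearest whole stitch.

Rate = 24/10 = 2.4 sts per cm.
right front: 23.5 × 2.4 = 56.40 → 56.
hood: 63.5 × 2.4 = 152.40 → 152.
collar: 45.5 × 2.4 = 109.20 → 109.

right front 56; hood 152; collar 109.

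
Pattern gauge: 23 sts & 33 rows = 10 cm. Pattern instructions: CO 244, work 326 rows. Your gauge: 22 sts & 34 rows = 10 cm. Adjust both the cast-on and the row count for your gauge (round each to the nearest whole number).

Stitches: 244 × 22/23 = 233.39 → 233.
Rows: 326 × 34/33 = 335.88 → 336.

Cast on 233 stitches; work 336 rows.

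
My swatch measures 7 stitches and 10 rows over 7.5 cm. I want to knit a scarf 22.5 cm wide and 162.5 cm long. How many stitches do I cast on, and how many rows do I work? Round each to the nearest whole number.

Cast on 21 stitches and work 217 rows.

Stitch gauge = 7/7.5 = 0.933 sts/cm; 22.5 × 0.933 = 21.00 → 21 sts.
Row gauge = 10/7.5 = 1.333 rows/cm; 162.5 × 1.333 = 216.67 → 217 rows.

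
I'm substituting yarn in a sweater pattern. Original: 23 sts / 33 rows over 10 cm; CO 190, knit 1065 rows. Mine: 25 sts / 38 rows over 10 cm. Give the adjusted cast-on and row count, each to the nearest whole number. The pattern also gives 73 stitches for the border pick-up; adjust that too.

Stitches: 190 × 25/23 = 206.52 → 207.
Rows: 1065 × 38/33 = 1226.36 → 1226.
border pick-up: 73 × 25/23 = 79.35 → 79.

Cast on 207 stitches; work 1226 rows; border pick-up 79 stitches.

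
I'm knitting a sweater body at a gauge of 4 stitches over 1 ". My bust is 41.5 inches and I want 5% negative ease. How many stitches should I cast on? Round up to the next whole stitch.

CO 158 sts.

Finished = 41.5 × 0.95 = 39.42 in.
4 / 1 = 4 sts per inch.
39.42 × 4 = 157.70 sts.
→ 158 sts.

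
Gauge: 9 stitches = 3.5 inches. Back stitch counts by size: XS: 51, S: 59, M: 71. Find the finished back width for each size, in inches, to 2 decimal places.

9/3.5 = 2.571 sts per in.
XS: 51 / 2.571 = 19.833 → 19.83 in.
S: 59 / 2.571 = 22.944 → 22.94 in.
M: 71 / 2.571 = 27.611 → 27.61 in.

XS 19.83 inches; S 22.94 inches; M 27.61 inches.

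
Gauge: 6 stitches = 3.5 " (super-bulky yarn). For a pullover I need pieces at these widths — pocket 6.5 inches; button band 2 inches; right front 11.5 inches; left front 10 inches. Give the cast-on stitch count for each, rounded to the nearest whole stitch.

pocket 11; button band 3; right front 20; left front 17.

Rate = 6/3.5 = 1.714 sts per in.
pocket: 6.5 × 1.714 = 11.14 → 11.
button band: 2 × 1.714 = 3.43 → 3.
right front: 11.5 × 1.714 = 19.71 → 20.
left front: 10 × 1.714 = 17.14 → 17.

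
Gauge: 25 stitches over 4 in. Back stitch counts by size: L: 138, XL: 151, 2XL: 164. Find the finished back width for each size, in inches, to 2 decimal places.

L 22.08 inches; XL 24.16 inches; 2XL 26.24 inches.

25/4 = 6.25 sts per in.
L: 138 / 6.25 = 22.080 → 22.08 in.
XL: 151 / 6.25 = 24.160 → 24.16 in.
2XL: 164 / 6.25 = 26.240 → 26.24 in.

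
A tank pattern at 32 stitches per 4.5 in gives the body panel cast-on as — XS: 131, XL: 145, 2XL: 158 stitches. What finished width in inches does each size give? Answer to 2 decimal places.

XS 18.42 inches; XL 20.39 inches; 2XL 22.22 inches.

32/4.5 = 7.111 sts per in.
XS: 131 / 7.111 = 18.422 → 18.42 in.
XL: 145 / 7.111 = 20.391 → 20.39 in.
2XL: 158 / 7.111 = 22.219 → 22.22 in.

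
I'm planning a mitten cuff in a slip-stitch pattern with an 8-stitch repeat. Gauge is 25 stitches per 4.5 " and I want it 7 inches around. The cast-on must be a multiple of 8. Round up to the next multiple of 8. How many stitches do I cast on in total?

25 / 4.5 = 5.556 sts per inch.
7 × 5.556 = 38.89 sts.
Next multiple of 8: 40.

CO 40 sts.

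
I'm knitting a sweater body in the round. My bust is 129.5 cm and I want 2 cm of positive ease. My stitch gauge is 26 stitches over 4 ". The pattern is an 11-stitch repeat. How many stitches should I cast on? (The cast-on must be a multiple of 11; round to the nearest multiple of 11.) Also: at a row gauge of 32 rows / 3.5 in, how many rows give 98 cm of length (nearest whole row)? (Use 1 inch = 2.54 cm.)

Finished = 129.5 + 2 = 131.5 cm.
131.5 cm × 1/2.54 = 51.77 inches.
26/4 = 6.5 sts per in; 51.77 × 6.5 = 336.52 sts.
Nearest multiple of 11 → 341.
98 cm = 38.58 inches; × 9.143 = 352.76 → 353 rows.

Cast on 341 stitches; work 353 rows.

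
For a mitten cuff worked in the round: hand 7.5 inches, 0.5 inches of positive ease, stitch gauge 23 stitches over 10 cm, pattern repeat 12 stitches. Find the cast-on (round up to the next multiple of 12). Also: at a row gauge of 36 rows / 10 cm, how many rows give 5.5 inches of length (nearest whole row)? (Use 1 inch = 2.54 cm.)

Finished = 7.5 + 0.5 = 8 inches.
8 inches × 2.54 = 20.32 cm.
23/10 = 2.3 sts per cm; 20.32 × 2.3 = 46.74 sts.
Next multiple of 12 → 48.
5.5 inches = 13.97 cm; × 3.6 = 50.29 → 50 rows.

Cast on 48 stitches; work 50 rows.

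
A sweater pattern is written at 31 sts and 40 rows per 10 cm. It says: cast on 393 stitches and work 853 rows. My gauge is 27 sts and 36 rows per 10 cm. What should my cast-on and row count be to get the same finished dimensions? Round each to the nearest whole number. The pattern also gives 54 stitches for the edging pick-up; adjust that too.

Cast on 342 stitches; work 768 rows; edging pick-up 47 stitches.

Stitches: 393 × 27/31 = 342.29 → 342.
Rows: 853 × 36/40 = 767.70 → 768.
edging pick-up: 54 × 27/31 = 47.03 → 47.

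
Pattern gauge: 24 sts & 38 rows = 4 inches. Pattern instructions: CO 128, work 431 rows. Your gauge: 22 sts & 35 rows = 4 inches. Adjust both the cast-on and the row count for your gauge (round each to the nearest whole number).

Cast on 117 stitches; work 397 rows.

Stitches: 128 × 22/24 = 117.33 → 117.
Rows: 431 × 35/38 = 396.97 → 397.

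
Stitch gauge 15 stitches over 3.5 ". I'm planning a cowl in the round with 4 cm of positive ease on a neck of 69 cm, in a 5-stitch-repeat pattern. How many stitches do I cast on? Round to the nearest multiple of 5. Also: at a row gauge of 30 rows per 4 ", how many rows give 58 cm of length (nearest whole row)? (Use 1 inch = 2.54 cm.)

Cast on 125 stitches; work 171 rows.

Finished = 69 + 4 = 73 cm.
73 cm × 1/2.54 = 28.74 inches.
15/3.5 = 4.286 sts per in; 28.74 × 4.286 = 123.17 sts.
Nearest multiple of 5 → 125.
58 cm = 22.83 inches; × 7.5 = 171.26 → 171 rows.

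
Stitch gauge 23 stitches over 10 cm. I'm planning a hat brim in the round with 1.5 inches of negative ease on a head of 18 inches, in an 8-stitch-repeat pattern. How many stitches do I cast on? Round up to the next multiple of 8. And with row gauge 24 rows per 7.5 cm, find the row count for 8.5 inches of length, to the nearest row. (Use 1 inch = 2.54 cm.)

Finished = 18 − 1.5 = 16.5 inches.
16.5 inches × 2.54 = 41.91 cm.
23/10 = 2.3 sts per cm; 41.91 × 2.3 = 96.39 sts.
Next multiple of 8 → 104.
8.5 inches = 21.59 cm; × 3.2 = 69.09 → 69 rows.

Cast on 104 stitches; work 69 rows.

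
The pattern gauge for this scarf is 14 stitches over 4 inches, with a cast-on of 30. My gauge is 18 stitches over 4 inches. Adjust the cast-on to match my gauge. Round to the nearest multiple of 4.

CO 40 sts.

Scale factor = 18 / 14 = 1.286.
30 × 18 / 14 = 38.57 sts.
→ 40 sts.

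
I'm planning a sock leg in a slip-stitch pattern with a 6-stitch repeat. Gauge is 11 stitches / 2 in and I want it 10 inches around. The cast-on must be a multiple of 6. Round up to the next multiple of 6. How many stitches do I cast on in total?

Cast on 60 stitches.

11 / 2 = 5.5 sts per inch.
10 × 5.5 = 55.00 sts.
Next multiple of 6: 60.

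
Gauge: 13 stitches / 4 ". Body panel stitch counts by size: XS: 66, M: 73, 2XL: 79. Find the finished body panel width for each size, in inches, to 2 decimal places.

13/4 = 3.25 sts per in.
XS: 66 / 3.25 = 20.308 → 20.31 in.
M: 73 / 3.25 = 22.462 → 22.46 in.
2XL: 79 / 3.25 = 24.308 → 24.31 in.

XS 20.31 inches; M 22.46 inches; 2XL 24.31 inches.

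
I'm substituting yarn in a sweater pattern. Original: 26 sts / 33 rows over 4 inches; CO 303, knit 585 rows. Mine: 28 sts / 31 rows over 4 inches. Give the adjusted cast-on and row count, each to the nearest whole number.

Stitches: 303 × 28/26 = 326.31 → 326.
Rows: 585 × 31/33 = 549.55 → 550.

Cast on 326 stitches; work 550 rows.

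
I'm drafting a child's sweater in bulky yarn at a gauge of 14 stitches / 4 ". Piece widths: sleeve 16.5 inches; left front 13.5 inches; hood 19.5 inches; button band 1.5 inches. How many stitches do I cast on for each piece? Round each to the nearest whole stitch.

sleeve 58; left front 47; hood 68; button band 5.

Rate = 14/4 = 3.5 sts per in.
sleeve: 16.5 × 3.5 = 57.75 → 58.
left front: 13.5 × 3.5 = 47.25 → 47.
hood: 19.5 × 3.5 = 68.25 → 68.
button band: 1.5 × 3.5 = 5.25 → 5.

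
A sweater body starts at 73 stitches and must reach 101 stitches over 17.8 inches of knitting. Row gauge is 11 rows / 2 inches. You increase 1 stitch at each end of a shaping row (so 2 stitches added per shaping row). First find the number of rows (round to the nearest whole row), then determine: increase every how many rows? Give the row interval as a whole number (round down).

Rows = 17.8 × 5.5 = 97.9 → 98 rows.
Stitches to add: 28 → 14 shaping rows (at 2 st each).
98 / 14 = 7.00 → every 7 rows.

Increase every 7th row.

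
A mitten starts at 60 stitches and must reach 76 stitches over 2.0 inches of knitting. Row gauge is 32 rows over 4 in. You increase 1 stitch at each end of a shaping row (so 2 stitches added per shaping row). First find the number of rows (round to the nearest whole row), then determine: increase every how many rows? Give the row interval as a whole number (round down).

Rows = 2.0 × 8 = 16.0 → 16 rows.
Stitches to add: 16 → 8 shaping rows (at 2 st each).
16 / 8 = 2.00 → every 2 rows.

Increase every 2nd row.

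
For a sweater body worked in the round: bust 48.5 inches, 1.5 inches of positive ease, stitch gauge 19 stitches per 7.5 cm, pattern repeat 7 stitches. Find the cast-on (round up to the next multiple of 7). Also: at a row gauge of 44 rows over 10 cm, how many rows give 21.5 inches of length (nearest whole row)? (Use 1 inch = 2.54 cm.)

Cast on 322 stitches; work 240 rows.

Finished = 48.5 + 1.5 = 50 inches.
50 inches × 2.54 = 127.00 cm.
19/7.5 = 2.533 sts per cm; 127.00 × 2.533 = 321.73 sts.
Next multiple of 7 → 322.
21.5 inches = 54.61 cm; × 4.4 = 240.28 → 240 rows.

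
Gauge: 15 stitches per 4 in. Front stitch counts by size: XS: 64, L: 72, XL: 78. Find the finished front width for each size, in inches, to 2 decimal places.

XS 17.07 inches; L 19.20 inches; XL 20.80 inches.

15/4 = 3.75 sts per in.
XS: 64 / 3.75 = 17.067 → 17.07 in.
L: 72 / 3.75 = 19.200 → 19.20 in.
XL: 78 / 3.75 = 20.800 → 20.80 in.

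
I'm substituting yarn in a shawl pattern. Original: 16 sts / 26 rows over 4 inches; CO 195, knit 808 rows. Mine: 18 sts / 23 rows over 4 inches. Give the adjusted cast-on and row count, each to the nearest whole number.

Stitches: 195 × 18/16 = 219.38 → 219.
Rows: 808 × 23/26 = 714.77 → 715.

Cast on 219 stitches; work 715 rows.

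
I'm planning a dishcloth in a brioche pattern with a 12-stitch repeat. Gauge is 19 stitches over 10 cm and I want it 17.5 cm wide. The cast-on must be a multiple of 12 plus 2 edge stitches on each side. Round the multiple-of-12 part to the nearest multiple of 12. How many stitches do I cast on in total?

28 stitches.

19 / 10 = 1.9 sts per cm.
17.5 × 1.9 = 33.25 sts.
Less 4 edge sts → 29.25 for the repeat.
Nearest multiple of 12: 24.
Add back 4 edge sts → 28.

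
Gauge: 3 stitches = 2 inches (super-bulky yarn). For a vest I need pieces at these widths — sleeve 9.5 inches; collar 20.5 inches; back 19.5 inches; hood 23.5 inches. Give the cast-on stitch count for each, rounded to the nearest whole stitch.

Rate = 3/2 = 1.5 sts per in.
sleeve: 9.5 × 1.5 = 14.25 → 14.
collar: 20.5 × 1.5 = 30.75 → 31.
back: 19.5 × 1.5 = 29.25 → 29.
hood: 23.5 × 1.5 = 35.25 → 35.

sleeve 14; collar 31; back 29; hood 35.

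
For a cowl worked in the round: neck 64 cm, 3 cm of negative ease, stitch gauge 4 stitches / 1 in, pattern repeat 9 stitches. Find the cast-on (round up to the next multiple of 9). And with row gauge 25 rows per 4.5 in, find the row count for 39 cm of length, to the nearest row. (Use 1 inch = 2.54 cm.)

Cast on 99 stitches; work 85 rows.

Finished = 64 − 3 = 61 cm.
61 cm × 1/2.54 = 24.02 inches.
4/1 = 4 sts per in; 24.02 × 4 = 96.06 sts.
Next multiple of 9 → 99.
39 cm = 15.35 inches; × 5.556 = 85.30 → 85 rows.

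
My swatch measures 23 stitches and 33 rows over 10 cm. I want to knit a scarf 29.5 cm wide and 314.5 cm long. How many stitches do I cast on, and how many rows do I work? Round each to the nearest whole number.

Cast on 68 stitches and work 1038 rows.

Stitch gauge = 23/10 = 2.3 sts/cm; 29.5 × 2.3 = 67.85 → 68 sts.
Row gauge = 33/10 = 3.3 rows/cm; 314.5 × 3.3 = 1037.85 → 1038 rows.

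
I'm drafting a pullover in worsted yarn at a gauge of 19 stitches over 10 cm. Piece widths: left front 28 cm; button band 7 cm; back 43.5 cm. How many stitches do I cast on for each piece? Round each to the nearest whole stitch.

Rate = 19/10 = 1.9 sts per cm.
left front: 28 × 1.9 = 53.20 → 53.
button band: 7 × 1.9 = 13.30 → 13.
back: 43.5 × 1.9 = 82.65 → 83.

left front 53; button band 13; back 83.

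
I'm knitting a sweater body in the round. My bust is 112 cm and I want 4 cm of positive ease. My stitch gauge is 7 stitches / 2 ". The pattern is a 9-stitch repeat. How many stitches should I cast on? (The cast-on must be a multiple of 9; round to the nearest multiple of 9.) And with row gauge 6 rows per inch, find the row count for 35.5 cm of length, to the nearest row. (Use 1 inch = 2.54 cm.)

Cast on 162 stitches; work 84 rows.

Finished = 112 + 4 = 116 cm.
116 cm × 1/2.54 = 45.67 inches.
7/2 = 3.5 sts per in; 45.67 × 3.5 = 159.84 sts.
Nearest multiple of 9 → 162.
35.5 cm = 13.98 inches; × 6 = 83.86 → 84 rows.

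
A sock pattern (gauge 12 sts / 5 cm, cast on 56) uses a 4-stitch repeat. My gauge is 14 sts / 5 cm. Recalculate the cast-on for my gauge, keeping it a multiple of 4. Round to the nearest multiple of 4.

56 × 14 / 12 = 65.33.
Nearest multiple of 4: 64.

CO 64 sts.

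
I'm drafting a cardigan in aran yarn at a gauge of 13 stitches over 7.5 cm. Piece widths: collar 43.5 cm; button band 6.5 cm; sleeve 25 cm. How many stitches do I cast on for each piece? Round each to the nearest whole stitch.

Rate = 13/7.5 = 1.733 sts per cm.
collar: 43.5 × 1.733 = 75.40 → 75.
button band: 6.5 × 1.733 = 11.27 → 11.
sleeve: 25 × 1.733 = 43.33 → 43.

collar 75; button band 11; sleeve 43.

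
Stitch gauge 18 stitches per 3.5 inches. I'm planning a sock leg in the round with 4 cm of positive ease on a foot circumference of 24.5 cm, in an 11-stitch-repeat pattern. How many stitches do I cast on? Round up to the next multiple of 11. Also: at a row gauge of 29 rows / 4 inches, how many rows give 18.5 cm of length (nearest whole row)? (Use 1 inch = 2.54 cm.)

Finished = 24.5 + 4 = 28.5 cm.
28.5 cm × 1/2.54 = 11.22 inches.
18/3.5 = 5.143 sts per in; 11.22 × 5.143 = 57.71 sts.
Next multiple of 11 → 66.
18.5 cm = 7.28 inches; × 7.25 = 52.81 → 53 rows.

Cast on 66 stitches; work 53 rows.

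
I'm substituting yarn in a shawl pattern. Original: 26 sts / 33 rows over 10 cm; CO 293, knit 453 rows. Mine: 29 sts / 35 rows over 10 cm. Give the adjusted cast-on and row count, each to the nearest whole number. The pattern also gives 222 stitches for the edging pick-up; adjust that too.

Stitches: 293 × 29/26 = 326.81 → 327.
Rows: 453 × 35/33 = 480.45 → 480.
edging pick-up: 222 × 29/26 = 247.62 → 248.

Cast on 327 stitches; work 480 rows; edging pick-up 248 stitches.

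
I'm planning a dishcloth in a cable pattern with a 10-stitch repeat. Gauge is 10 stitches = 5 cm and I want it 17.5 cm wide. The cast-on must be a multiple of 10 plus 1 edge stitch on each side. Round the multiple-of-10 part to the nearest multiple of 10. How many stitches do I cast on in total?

10 / 5 = 2 sts per cm.
17.5 × 2 = 35.00 sts.
Less 2 edge sts → 33.00 for the repeat.
Nearest multiple of 10: 30.
Add back 2 edge sts → 32.

32 stitches.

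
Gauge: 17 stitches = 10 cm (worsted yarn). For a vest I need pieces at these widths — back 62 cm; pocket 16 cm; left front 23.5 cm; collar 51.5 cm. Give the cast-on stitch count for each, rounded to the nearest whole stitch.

Rate = 17/10 = 1.7 sts per cm.
back: 62 × 1.7 = 105.40 → 105.
pocket: 16 × 1.7 = 27.20 → 27.
left front: 23.5 × 1.7 = 39.95 → 40.
collar: 51.5 × 1.7 = 87.55 → 88.

back 105; pocket 27; left front 40; collar 88.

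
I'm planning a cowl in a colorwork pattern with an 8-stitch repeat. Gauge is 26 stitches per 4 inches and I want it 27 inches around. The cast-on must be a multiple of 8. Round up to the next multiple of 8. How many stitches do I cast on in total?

26 / 4 = 6.5 sts per inch.
27 × 6.5 = 175.50 sts.
Next multiple of 8: 176.

Cast on 176 stitches.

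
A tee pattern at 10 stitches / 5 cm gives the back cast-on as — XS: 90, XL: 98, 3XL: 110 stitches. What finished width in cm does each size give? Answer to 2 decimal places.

10/5 = 2 sts per cm.
XS: 90 / 2 = 45.000 → 45.00 cm.
XL: 98 / 2 = 49.000 → 49.00 cm.
3XL: 110 / 2 = 55.000 → 55.00 cm.

XS 45.00 cm; XL 49.00 cm; 3XL 55.00 cm.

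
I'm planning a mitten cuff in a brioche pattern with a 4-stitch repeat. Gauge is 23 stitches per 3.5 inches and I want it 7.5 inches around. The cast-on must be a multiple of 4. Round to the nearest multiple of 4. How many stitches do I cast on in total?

48 stitches.

23 / 3.5 = 6.571 sts per inch.
7.5 × 6.571 = 49.29 sts.
Nearest multiple of 4: 48.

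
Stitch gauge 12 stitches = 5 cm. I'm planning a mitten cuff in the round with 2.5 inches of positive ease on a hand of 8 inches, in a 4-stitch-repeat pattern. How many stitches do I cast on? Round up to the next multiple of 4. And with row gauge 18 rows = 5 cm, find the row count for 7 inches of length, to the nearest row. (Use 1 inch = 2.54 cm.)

Finished = 8 + 2.5 = 10.5 inches.
10.5 inches × 2.54 = 26.67 cm.
12/5 = 2.4 sts per cm; 26.67 × 2.4 = 64.01 sts.
Next multiple of 4 → 68.
7 inches = 17.78 cm; × 3.6 = 64.01 → 64 rows.

Cast on 68 stitches; work 64 rows.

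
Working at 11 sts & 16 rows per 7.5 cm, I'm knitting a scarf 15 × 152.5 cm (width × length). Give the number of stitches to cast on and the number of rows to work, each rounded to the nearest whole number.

Stitch gauge = 11/7.5 = 1.467 sts/cm; 15 × 1.467 = 22.00 → 22 sts.
Row gauge = 16/7.5 = 2.133 rows/cm; 152.5 × 2.133 = 325.33 → 325 rows.

Cast on 22 stitches and work 325 rows.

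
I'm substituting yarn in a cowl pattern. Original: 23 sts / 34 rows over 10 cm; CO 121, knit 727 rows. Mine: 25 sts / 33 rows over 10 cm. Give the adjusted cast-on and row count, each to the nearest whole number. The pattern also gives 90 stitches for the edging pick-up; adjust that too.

Cast on 132 stitches; work 706 rows; edging pick-up 98 stitches.

Stitches: 121 × 25/23 = 131.52 → 132.
Rows: 727 × 33/34 = 705.62 → 706.
edging pick-up: 90 × 25/23 = 97.83 → 98.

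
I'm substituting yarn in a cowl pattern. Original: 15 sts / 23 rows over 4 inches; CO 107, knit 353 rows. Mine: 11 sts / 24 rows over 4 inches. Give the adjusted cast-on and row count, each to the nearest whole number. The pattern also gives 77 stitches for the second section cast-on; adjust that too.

Stitches: 107 × 11/15 = 78.47 → 78.
Rows: 353 × 24/23 = 368.35 → 368.
second section cast-on: 77 × 11/15 = 56.47 → 56.

Cast on 78 stitches; work 368 rows; second section cast-on 56 stitches.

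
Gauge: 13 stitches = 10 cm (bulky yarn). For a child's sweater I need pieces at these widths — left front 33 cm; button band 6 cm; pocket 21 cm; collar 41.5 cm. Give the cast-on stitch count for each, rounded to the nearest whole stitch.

left front 43; button band 8; pocket 27; collar 54.

Rate = 13/10 = 1.3 sts per cm.
left front: 33 × 1.3 = 42.90 → 43.
button band: 6 × 1.3 = 7.80 → 8.
pocket: 21 × 1.3 = 27.30 → 27.
collar: 41.5 × 1.3 = 53.95 → 54.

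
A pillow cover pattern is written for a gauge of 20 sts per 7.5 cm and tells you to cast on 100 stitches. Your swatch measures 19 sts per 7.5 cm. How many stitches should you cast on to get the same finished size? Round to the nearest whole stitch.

Scale factor = 19 / 20 = 0.950.
100 × 19 / 20 = 95.00 sts.

CO 95 sts.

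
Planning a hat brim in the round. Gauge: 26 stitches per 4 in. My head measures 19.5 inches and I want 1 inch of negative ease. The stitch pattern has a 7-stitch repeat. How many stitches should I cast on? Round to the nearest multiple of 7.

Finished = 19.5 − 1 = 18.5 inches.
26 / 4 = 6.5 sts/in.
18.5 × 6.5 = 120.25 sts.
Nearest multiple of 7: 119.

Cast on 119 stitches.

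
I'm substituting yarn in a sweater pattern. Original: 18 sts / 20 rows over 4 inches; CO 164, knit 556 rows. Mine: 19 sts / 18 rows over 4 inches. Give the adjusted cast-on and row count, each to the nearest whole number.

Cast on 173 stitches; work 500 rows.

Stitches: 164 × 19/18 = 173.11 → 173.
Rows: 556 × 18/20 = 500.40 → 500.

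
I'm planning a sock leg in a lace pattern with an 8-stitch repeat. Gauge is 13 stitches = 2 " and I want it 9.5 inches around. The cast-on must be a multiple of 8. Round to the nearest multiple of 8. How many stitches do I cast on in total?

13 / 2 = 6.5 sts per inch.
9.5 × 6.5 = 61.75 sts.
Nearest multiple of 8: 64.

Cast on 64 stitches.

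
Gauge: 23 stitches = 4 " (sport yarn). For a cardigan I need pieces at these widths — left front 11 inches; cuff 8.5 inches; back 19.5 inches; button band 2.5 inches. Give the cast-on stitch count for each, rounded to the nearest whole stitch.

Rate = 23/4 = 5.75 sts per in.
left front: 11 × 5.75 = 63.25 → 63.
cuff: 8.5 × 5.75 = 48.88 → 49.
back: 19.5 × 5.75 = 112.12 → 112.
button band: 2.5 × 5.75 = 14.38 → 14.

left front 63; cuff 49; back 112; button band 14.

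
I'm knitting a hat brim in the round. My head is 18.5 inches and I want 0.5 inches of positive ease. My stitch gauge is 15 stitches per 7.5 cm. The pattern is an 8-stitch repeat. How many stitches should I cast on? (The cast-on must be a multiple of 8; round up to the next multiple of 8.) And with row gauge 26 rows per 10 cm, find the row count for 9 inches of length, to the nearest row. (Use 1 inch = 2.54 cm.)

Cast on 104 stitches; work 59 rows.

Finished = 18.5 + 0.5 = 19 inches.
19 inches × 2.54 = 48.26 cm.
15/7.5 = 2 sts per cm; 48.26 × 2 = 96.52 sts.
Next multiple of 8 → 104.
9 inches = 22.86 cm; × 2.6 = 59.44 → 59 rows.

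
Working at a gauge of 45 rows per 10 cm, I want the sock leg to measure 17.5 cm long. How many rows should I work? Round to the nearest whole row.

45 rows / 10 cm = 4.5 rows per cm.
17.5 × 4.5 = 78.75 rows.
Round to nearest → 79.

79 rows.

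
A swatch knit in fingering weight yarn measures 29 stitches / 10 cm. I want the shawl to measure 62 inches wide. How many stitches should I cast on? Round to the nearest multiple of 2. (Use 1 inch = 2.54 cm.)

62 in = 157.48 cm.
29 stitches / 10 cm = 2.9 stitches per cm.
157.48 × 2.9 = 456.69 stitches.
Round to nearest multiple of 2 → 456.

Cast on 456 stitches.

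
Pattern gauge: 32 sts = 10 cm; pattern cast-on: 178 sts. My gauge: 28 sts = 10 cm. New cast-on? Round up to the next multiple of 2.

CO 156 sts.

Scale factor = 28 / 32 = 0.875.
178 × 28 / 32 = 155.75 sts.
→ 156 sts.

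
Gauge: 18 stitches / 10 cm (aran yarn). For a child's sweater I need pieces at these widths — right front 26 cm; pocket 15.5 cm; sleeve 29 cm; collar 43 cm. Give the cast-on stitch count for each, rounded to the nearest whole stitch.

Rate = 18/10 = 1.8 sts per cm.
right front: 26 × 1.8 = 46.80 → 47.
pocket: 15.5 × 1.8 = 27.90 → 28.
sleeve: 29 × 1.8 = 52.20 → 52.
collar: 43 × 1.8 = 77.40 → 77.

right front 47; pocket 28; sleeve 52; collar 77.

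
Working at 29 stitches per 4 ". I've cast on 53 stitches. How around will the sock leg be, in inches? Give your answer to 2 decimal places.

29 stitches / 4 inch = 7.25 stitches per inch.
53 / 7.25 = 7.310 inches.

7.31 inches.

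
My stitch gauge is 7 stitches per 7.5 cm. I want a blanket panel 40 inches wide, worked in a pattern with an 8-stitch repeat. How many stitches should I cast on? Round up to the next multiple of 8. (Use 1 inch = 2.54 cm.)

40 in = 40 × 2.54 = 101.60 cm.
7 / 7.5 = 0.933 sts/cm.
101.60 × 0.933 = 94.83 sts.
→ 96.

CO 96 sts.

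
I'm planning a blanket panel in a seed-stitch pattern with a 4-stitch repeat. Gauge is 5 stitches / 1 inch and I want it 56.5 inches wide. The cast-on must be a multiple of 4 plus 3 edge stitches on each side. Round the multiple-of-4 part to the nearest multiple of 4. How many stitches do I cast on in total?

282 stitches.

5 / 1 = 5 sts per inch.
56.5 × 5 = 282.50 sts.
Less 6 edge sts → 276.50 for the repeat.
Nearest multiple of 4: 276.
Add back 6 edge sts → 282.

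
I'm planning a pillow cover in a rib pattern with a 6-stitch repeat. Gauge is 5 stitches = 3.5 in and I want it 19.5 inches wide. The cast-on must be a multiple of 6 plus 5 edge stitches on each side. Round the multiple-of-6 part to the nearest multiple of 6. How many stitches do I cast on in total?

5 / 3.5 = 1.429 sts per inch.
19.5 × 1.429 = 27.86 sts.
Less 10 edge sts → 17.86 for the repeat.
Nearest multiple of 6: 18.
Add back 10 edge sts → 28.

CO 28 sts.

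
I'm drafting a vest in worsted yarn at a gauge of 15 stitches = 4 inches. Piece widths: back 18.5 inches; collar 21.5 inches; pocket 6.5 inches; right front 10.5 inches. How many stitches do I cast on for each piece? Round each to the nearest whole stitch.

back 69; collar 81; pocket 24; right front 39.

Rate = 15/4 = 3.75 sts per in.
back: 18.5 × 3.75 = 69.38 → 69.
collar: 21.5 × 3.75 = 80.62 → 81.
pocket: 6.5 × 3.75 = 24.38 → 24.
right front: 10.5 × 3.75 = 39.38 → 39.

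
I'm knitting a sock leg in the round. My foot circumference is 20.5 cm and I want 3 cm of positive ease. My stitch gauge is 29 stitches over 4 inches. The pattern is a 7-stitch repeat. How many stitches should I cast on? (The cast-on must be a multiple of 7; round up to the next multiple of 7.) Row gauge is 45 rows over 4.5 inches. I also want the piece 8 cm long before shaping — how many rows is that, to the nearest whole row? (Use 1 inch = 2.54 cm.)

Finished = 20.5 + 3 = 23.5 cm.
23.5 cm × 1/2.54 = 9.25 inches.
29/4 = 7.25 sts per in; 9.25 × 7.25 = 67.08 sts.
Next multiple of 7 → 70.
8 cm = 3.15 inches; × 10 = 31.50 → 31 rows.

Cast on 70 stitches; work 31 rows.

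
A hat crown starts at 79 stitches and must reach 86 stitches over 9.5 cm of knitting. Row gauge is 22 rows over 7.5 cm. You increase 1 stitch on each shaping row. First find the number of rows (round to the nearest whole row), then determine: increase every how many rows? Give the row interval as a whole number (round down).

Increase every 4th row.

Rows = 9.5 × 2.933 = 27.9 → 28 rows.
Stitches to add: 7 → 7 shaping rows (at 1 st each).
28 / 7 = 4.00 → every 4 rows.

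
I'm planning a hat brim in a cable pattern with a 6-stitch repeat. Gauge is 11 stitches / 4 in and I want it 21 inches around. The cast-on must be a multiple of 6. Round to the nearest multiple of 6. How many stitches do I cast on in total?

CO 60 sts.

11 / 4 = 2.75 sts per inch.
21 × 2.75 = 57.75 sts.
Nearest multiple of 6: 60.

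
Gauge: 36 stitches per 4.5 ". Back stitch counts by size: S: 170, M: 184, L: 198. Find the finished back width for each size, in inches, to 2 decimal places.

36/4.5 = 8 sts per in.
S: 170 / 8 = 21.250 → 21.25 in.
M: 184 / 8 = 23.000 → 23.00 in.
L: 198 / 8 = 24.750 → 24.75 in.

S 21.25 inches; M 23.00 inches; L 24.75 inches.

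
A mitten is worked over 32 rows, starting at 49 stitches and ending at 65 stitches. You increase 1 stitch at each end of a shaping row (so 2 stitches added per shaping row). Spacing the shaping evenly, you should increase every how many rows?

Stitches to add: |65 − 49| = 16.
Shaping rows needed: 16 / 2 = 8.
32 rows / 8 = every 4 rows.

Increase every 4th row.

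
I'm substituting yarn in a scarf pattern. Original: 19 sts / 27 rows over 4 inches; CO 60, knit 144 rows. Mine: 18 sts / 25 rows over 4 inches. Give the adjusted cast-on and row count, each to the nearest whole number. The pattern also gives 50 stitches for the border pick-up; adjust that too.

Stitches: 60 × 18/19 = 56.84 → 57.
Rows: 144 × 25/27 = 133.33 → 133.
border pick-up: 50 × 18/19 = 47.37 → 47.

Cast on 57 stitches; work 133 rows; border pick-up 47 stitches.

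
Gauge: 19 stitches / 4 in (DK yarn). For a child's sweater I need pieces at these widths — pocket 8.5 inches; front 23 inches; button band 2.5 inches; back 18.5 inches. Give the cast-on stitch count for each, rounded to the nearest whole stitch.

Rate = 19/4 = 4.75 sts per in.
pocket: 8.5 × 4.75 = 40.38 → 40.
front: 23 × 4.75 = 109.25 → 109.
button band: 2.5 × 4.75 = 11.88 → 12.
back: 18.5 × 4.75 = 87.88 → 88.

pocket 40; front 109; button band 12; back 88.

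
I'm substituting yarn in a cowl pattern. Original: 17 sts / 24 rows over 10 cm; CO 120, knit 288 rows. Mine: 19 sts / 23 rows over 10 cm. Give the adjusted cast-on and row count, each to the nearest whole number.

Stitches: 120 × 19/17 = 134.12 → 134.
Rows: 288 × 23/24 = 276.00 → 276.

Cast on 134 stitches; work 276 rows.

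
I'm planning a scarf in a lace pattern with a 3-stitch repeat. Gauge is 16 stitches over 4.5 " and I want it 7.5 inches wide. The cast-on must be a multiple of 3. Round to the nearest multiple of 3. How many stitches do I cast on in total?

16 / 4.5 = 3.556 sts per inch.
7.5 × 3.556 = 26.67 sts.
Nearest multiple of 3: 27.

27 stitches.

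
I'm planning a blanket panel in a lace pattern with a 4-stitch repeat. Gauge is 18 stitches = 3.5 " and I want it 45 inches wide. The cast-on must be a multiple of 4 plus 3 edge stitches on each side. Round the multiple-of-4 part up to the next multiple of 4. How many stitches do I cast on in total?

234 stitches.

18 / 3.5 = 5.143 sts per inch.
45 × 5.143 = 231.43 sts.
Less 6 edge sts → 225.43 for the repeat.
Next multiple of 4: 228.
Add back 6 edge sts → 234.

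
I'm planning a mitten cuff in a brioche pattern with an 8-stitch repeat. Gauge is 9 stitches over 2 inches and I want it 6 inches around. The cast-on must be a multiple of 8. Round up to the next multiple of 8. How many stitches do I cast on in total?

Cast on 32 stitches.

9 / 2 = 4.5 sts per inch.
6 × 4.5 = 27.00 sts.
Next multiple of 8: 32.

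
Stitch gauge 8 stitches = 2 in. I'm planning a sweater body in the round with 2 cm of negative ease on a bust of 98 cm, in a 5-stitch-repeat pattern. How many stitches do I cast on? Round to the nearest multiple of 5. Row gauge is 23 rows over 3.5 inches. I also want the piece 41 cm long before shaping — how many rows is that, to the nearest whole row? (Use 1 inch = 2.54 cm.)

Cast on 150 stitches; work 106 rows.

Finished = 98 − 2 = 96 cm.
96 cm × 1/2.54 = 37.80 inches.
8/2 = 4 sts per in; 37.80 × 4 = 151.18 sts.
Nearest multiple of 5 → 150.
41 cm = 16.14 inches; × 6.571 = 106.07 → 106 rows.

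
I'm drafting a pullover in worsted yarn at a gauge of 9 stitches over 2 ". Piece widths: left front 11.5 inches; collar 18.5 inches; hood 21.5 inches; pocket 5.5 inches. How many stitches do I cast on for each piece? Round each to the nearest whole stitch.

left front 52; collar 83; hood 97; pocket 25.

Rate = 9/2 = 4.5 sts per in.
left front: 11.5 × 4.5 = 51.75 → 52.
collar: 18.5 × 4.5 = 83.25 → 83.
hood: 21.5 × 4.5 = 96.75 → 97.
pocket: 5.5 × 4.5 = 24.75 → 25.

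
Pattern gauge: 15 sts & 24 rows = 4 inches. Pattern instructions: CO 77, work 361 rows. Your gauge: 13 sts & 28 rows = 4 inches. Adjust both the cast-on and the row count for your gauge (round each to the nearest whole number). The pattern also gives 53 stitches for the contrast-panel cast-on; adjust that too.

Cast on 67 stitches; work 421 rows; contrast-panel cast-on 46 stitches.

Stitches: 77 × 13/15 = 66.73 → 67.
Rows: 361 × 28/24 = 421.17 → 421.
contrast-panel cast-on: 53 × 13/15 = 45.93 → 46.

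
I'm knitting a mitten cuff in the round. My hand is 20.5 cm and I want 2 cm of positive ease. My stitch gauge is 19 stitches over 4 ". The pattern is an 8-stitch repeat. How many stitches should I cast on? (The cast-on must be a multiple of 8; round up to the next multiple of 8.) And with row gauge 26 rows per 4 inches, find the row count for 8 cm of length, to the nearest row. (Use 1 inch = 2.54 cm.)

Finished = 20.5 + 2 = 22.5 cm.
22.5 cm × 1/2.54 = 8.86 inches.
19/4 = 4.75 sts per in; 8.86 × 4.75 = 42.08 sts.
Next multiple of 8 → 48.
8 cm = 3.15 inches; × 6.5 = 20.47 → 20 rows.

Cast on 48 stitches; work 20 rows.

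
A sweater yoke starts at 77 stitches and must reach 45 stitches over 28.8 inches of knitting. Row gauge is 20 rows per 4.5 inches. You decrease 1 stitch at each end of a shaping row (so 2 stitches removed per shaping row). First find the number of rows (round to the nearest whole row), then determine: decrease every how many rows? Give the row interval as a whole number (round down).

Rows = 28.8 × 4.444 = 128.0 → 128 rows.
Stitches to remove: 32 → 16 shaping rows (at 2 st each).
128 / 16 = 8.00 → every 8 rows.

Decrease every 8th row.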